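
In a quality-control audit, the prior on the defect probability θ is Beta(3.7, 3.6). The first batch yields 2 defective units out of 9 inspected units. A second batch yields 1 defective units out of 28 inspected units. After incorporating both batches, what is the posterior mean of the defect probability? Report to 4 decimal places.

The Beta prior is conjugate to a Binomial/Bernoulli likelihood; the update adds successes to α and failures to β.
After batch 1: Beta(3.7+2, 3.6+7) = Beta(5.7, 10.6).
After batch 2: Beta(5.7+1, 10.6+27) = Beta(6.7, 37.6).
Posterior mean = α/(α+β) = 6.7/44.3 = 0.1512.

0.1512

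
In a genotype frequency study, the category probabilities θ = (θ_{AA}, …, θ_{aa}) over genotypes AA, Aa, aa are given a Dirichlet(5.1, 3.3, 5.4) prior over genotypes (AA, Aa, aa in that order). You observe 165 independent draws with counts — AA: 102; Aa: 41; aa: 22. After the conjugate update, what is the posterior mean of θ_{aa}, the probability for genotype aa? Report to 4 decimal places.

0.1532

The Dirichlet prior is conjugate to the Multinomial likelihood: each posterior αⱼ = prior αⱼ + observed count nⱼ.
Posterior concentration: (107.1, 44.3, 27.4), total = 178.8.
E[θ_{aa}|data] = α_{aa}/Σα = 27.4/178.8 = 0.1532.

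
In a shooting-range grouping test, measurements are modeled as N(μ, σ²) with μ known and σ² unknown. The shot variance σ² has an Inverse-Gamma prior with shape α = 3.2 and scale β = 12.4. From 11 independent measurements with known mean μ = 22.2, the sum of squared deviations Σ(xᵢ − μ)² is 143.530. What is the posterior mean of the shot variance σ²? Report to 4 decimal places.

With known mean μ and an Inverse-Gamma(α, β) prior on σ², the Normal likelihood is conjugate: posterior is Inv-Gamma(α + n/2, β + Σ(xᵢ−μ)²/2).
Posterior: Inv-Gamma(3.2 + 11/2, 12.4 + 143.530/2) = Inv-Gamma(8.70, 84.1650).
E[σ²|data] = β/(α−1) = 84.1650/7.70 = 10.9305.

10.9305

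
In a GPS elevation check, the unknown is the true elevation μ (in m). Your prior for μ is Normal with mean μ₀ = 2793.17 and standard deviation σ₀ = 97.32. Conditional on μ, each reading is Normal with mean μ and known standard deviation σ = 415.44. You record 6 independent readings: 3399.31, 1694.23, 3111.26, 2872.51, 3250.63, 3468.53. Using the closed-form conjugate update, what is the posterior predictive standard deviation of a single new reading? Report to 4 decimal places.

For Normal data with known variance σ², a Normal(μ₀, σ₀²) prior on μ is conjugate. Posterior precision = 1/σ₀² + n/σ²; posterior mean is the precision-weighted average of μ₀ and x̄.
σ₀² = 97.32² = 9471.1824, σ² = 415.44² = 172590.3936; σ² + n·σ₀² = 172590.3936 + 6·9471.1824 = 229417.488.
Posterior precision = 1/σ₀² + n/σ² = 1/9471.1824 + 6/172590.3936 = (σ² + n·σ₀²)/(σ₀²σ²) = 229417.488/(9471.1824·172590.3936); posterior variance σₙ² = σ₀²σ²/(σ² + n·σ₀²) = 9471.1824·172590.3936/229417.488 = 7125.154723.
Predictive variance for one new observation = σₙ² + σ² = 9471.1824·172590.3936/229417.488 + 172590.3936 = σ²·(σ₀² + 229417.488)/229417.488 = 172590.3936·238888.6704/229417.488 = 179715.548323; SD = √(172590.3936·238888.6704/229417.488) = 423.9287.

423.9287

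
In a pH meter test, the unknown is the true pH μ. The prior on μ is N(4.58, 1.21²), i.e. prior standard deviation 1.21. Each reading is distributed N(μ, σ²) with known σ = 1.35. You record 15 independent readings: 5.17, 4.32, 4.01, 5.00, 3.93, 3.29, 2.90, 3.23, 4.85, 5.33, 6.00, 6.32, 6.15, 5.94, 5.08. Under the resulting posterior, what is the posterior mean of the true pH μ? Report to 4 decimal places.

For Normal data with known variance σ², a Normal(μ₀, σ₀²) prior on μ is conjugate. Posterior precision = 1/σ₀² + n/σ²; posterior mean is the precision-weighted average of μ₀ and x̄.
Σxᵢ = 5.17 + 4.32 + 4.01 + 5.00 + 3.93 + 3.29 + 2.90 + 3.23 + 4.85 + 5.33 + 6.00 + 6.32 + 6.15 + 5.94 + 5.08 = 71.52, so n·x̄ = 71.52.
σ₀² = 1.21² = 1.4641, σ² = 1.35² = 1.8225; σ² + n·σ₀² = 1.8225 + 15·1.4641 = 23.784.
Posterior mean = (μ₀/σ₀² + n·x̄/σ²)/(1/σ₀² + n/σ²) = (σ²·μ₀ + σ₀²·n·x̄)/(σ² + n·σ₀²) = (1.8225·4.58 + 1.4641·71.52)/23.784 = 113.059482/23.784 = 4.7536.

4.7536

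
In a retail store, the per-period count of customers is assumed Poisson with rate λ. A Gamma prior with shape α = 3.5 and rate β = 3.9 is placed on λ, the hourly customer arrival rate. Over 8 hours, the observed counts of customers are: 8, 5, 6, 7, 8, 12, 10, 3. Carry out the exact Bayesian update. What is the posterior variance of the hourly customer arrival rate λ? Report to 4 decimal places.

0.4414

With a Gamma(shape α, rate β) prior, the Poisson likelihood is conjugate: the posterior is Gamma(α + ΣXᵢ, β + n).
Sum of counts S = 59 over n = 8 hours.
Posterior: Gamma(α+S, β+n) = Gamma(3.5+59, 3.9+8) = Gamma(62.5, 11.9).
Var = α/β² = 62.5/11.9² = 0.4414.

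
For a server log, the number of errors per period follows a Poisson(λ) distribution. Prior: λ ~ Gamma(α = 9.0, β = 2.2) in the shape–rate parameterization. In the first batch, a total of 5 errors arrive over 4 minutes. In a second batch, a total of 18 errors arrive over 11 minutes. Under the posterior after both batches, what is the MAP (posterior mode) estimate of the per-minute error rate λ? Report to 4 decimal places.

With a Gamma(shape α, rate β) prior, the Poisson likelihood is conjugate: the posterior is Gamma(α + ΣXᵢ, β + n).
After batch 1: Gamma(α+S, β+n) = Gamma(9.0+5, 2.2+4) = Gamma(14.0, 6.2).
After batch 2: Gamma(α+S, β+n) = Gamma(14.0+18, 6.2+11) = Gamma(32.0, 17.2).
Mode of Gamma(α,β) for α≥1 is (α−1)/β = 31.0/17.2 = 1.8023.

1.8023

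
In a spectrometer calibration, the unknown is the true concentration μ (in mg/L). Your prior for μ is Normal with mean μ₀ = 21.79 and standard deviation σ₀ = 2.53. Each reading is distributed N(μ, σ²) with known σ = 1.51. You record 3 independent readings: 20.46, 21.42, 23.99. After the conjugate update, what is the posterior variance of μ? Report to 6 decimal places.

For Normal data with known variance σ², a Normal(μ₀, σ₀²) prior on μ is conjugate. Posterior precision = 1/σ₀² + n/σ²; posterior mean is the precision-weighted average of μ₀ and x̄.
σ₀² = 2.53² = 6.4009, σ² = 1.51² = 2.2801; σ² + n·σ₀² = 2.2801 + 3·6.4009 = 21.4828.
Posterior precision = 1/σ₀² + n/σ² = 1/6.4009 + 3/2.2801 = (σ² + n·σ₀²)/(σ₀²σ²) = 21.4828/(6.4009·2.2801); posterior variance σₙ² = σ₀²σ²/(σ² + n·σ₀²) = 6.4009·2.2801/21.4828 = 0.679366.

0.679366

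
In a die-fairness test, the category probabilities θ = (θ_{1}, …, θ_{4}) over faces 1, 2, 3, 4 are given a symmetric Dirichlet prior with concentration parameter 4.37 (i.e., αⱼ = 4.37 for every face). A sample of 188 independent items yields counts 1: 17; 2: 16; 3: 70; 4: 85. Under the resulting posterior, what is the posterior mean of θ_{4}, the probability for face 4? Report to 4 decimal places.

The Dirichlet prior is conjugate to the Multinomial likelihood: each posterior αⱼ = prior αⱼ + observed count nⱼ.
Posterior concentration: (21.37, 20.37, 74.37, 89.37), total = 205.48.
E[θ_{4}|data] = α_{4}/Σα = 89.37/205.48 = 0.4349.

0.4349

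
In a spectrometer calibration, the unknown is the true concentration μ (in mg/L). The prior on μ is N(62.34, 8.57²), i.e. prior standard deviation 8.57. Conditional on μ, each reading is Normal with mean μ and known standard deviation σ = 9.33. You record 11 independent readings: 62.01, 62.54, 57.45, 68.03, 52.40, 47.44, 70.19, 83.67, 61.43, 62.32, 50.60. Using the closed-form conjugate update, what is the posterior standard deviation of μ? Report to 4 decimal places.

For Normal data with known variance σ², a Normal(μ₀, σ₀²) prior on μ is conjugate. Posterior precision = 1/σ₀² + n/σ²; posterior mean is the precision-weighted average of μ₀ and x̄.
σ₀² = 8.57² = 73.4449, σ² = 9.33² = 87.0489; σ² + n·σ₀² = 87.0489 + 11·73.4449 = 894.9428.
Posterior precision = 1/σ₀² + n/σ² = 1/73.4449 + 11/87.0489 = (σ² + n·σ₀²)/(σ₀²σ²) = 894.9428/(73.4449·87.0489); posterior variance σₙ² = σ₀²σ²/(σ² + n·σ₀²) = 73.4449·87.0489/894.9428 = 7.143806.
Posterior SD = √σₙ² = √(73.4449·87.0489/894.9428) = 2.6728.

2.6728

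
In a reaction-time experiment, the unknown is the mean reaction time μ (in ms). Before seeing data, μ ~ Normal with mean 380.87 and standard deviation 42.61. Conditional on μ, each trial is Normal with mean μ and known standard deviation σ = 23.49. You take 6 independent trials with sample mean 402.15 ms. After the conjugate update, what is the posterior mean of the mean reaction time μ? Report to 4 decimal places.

401.1241

For Normal data with known variance σ², a Normal(μ₀, σ₀²) prior on μ is conjugate. Posterior precision = 1/σ₀² + n/σ²; posterior mean is the precision-weighted average of μ₀ and x̄.
n·x̄ = 6·402.15 = 2412.9.
σ₀² = 42.61² = 1815.6121, σ² = 23.49² = 551.7801; σ² + n·σ₀² = 551.7801 + 6·1815.6121 = 11445.4527.
Posterior mean = (μ₀/σ₀² + n·x̄/σ²)/(1/σ₀² + n/σ²) = (σ²·μ₀ + σ₀²·n·x̄)/(σ² + n·σ₀²) = (551.7801·380.87 + 1815.6121·2412.9)/11445.4527 = 4591046.922777/11445.4527 = 401.1241.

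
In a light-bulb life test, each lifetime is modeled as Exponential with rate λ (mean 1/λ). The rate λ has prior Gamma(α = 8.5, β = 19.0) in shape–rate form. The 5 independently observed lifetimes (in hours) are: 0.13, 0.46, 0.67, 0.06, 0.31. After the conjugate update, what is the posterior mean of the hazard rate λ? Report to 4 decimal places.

With a Gamma(shape α, rate β) prior on the exponential rate λ, the posterior after n observations with total T = Σxᵢ is Gamma(α+n, β+T).
Sum of observations T = 1.63 hours; n = 5.
Posterior: Gamma(8.5+5, 19.0+1.63) = Gamma(13.5, 20.63).
Posterior mean of λ = α/β = 13.5/20.63 = 0.6544.

0.6544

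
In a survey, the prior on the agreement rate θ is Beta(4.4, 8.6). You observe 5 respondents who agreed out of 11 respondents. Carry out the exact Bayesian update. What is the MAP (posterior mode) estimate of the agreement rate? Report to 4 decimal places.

The Beta prior is conjugate to a Binomial/Bernoulli likelihood; the update adds successes to α and failures to β.
Posterior: Beta(α+k, β+n−k) = Beta(4.4+5, 8.6+6) = Beta(9.4, 14.6).
Mode of Beta(a,b) for a,b>1 is (a−1)/(a+b−2) = 8.4/22.0 = 0.3818.

0.3818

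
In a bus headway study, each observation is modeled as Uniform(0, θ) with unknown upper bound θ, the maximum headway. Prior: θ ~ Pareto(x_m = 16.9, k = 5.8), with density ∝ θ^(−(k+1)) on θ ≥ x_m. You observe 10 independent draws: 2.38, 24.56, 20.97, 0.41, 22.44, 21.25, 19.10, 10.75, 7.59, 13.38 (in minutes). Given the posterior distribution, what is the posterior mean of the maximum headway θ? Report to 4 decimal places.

26.2195

A Pareto(scale x_m, shape k) prior on the upper bound θ of Uniform(0, θ) is conjugate: posterior is Pareto(max(x_m, max xᵢ), k + n).
Sample maximum = 24.56; prior scale x_m = 16.9 → posterior scale = max = 24.56.
Posterior shape = 5.8 + 10 = 15.8.
E[θ|data] = k·x_m/(k−1) = 15.8·24.56/14.8 = 26.2195.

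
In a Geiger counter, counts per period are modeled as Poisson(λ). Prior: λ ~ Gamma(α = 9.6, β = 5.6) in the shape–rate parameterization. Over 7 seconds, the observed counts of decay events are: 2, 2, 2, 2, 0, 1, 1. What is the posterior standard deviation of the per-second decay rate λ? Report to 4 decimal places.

With a Gamma(shape α, rate β) prior, the Poisson likelihood is conjugate: the posterior is Gamma(α + ΣXᵢ, β + n).
Sum of counts S = 10 over n = 7 seconds.
Posterior: Gamma(α+S, β+n) = Gamma(9.6+10, 5.6+7) = Gamma(19.6, 12.6).
SD = √α/β = √19.6/12.6 = 0.3514.

0.3514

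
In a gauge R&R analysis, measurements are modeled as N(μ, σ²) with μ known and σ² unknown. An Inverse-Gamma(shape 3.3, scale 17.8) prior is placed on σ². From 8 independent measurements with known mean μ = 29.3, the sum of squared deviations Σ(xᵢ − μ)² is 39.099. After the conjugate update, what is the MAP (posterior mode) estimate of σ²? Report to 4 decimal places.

With known mean μ and an Inverse-Gamma(α, β) prior on σ², the Normal likelihood is conjugate: posterior is Inv-Gamma(α + n/2, β + Σ(xᵢ−μ)²/2).
Posterior: Inv-Gamma(3.3 + 8/2, 17.8 + 39.099/2) = Inv-Gamma(7.30, 37.3495).
Mode = β/(α+1) = 37.3495/8.30 = 4.4999.

4.4999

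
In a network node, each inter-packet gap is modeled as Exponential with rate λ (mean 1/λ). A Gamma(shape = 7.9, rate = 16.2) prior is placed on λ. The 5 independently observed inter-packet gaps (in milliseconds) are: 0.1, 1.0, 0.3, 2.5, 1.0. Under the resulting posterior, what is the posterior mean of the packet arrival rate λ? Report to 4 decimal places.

With a Gamma(shape α, rate β) prior on the exponential rate λ, the posterior after n observations with total T = Σxᵢ is Gamma(α+n, β+T).
Sum of observations T = 4.9 milliseconds; n = 5.
Posterior: Gamma(7.9+5, 16.2+4.9) = Gamma(12.9, 21.1).
Posterior mean of λ = α/β = 12.9/21.1 = 0.6114.

0.6114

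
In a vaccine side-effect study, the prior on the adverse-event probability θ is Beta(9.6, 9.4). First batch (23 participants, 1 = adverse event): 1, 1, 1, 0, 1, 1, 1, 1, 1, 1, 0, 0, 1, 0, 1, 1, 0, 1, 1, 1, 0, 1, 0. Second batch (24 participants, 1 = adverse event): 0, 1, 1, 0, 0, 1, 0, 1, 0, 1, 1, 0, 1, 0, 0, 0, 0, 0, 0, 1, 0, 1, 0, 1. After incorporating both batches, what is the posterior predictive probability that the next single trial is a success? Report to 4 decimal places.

The Beta prior is conjugate to a Binomial/Bernoulli likelihood; the update adds successes to α and failures to β.
After batch 1: Beta(9.6+16, 9.4+7) = Beta(25.6, 16.4).
After batch 2: Beta(25.6+10, 16.4+14) = Beta(35.6, 30.4).
For a single future Bernoulli trial, P(success | data) = α/(α+β) = 0.5394.

0.5394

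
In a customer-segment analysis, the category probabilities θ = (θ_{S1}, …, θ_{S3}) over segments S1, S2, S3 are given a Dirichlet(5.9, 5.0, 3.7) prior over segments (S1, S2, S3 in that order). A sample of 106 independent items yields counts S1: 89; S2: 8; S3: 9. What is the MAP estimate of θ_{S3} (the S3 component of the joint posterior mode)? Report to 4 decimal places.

The Dirichlet prior is conjugate to the Multinomial likelihood: each posterior αⱼ = prior αⱼ + observed count nⱼ.
Posterior concentration: (94.9, 13.0, 12.7), total = 120.6.
Joint mode component: (α_{S3}−1)/(Σα−K) = 11.7/117.6 = 0.0995.

0.0995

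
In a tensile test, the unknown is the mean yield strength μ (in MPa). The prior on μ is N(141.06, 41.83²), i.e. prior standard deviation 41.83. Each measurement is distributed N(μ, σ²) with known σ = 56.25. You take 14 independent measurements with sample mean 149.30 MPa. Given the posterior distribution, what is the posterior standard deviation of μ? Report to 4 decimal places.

For Normal data with known variance σ², a Normal(μ₀, σ₀²) prior on μ is conjugate. Posterior precision = 1/σ₀² + n/σ²; posterior mean is the precision-weighted average of μ₀ and x̄.
σ₀² = 41.83² = 1749.7489, σ² = 56.25² = 3164.0625; σ² + n·σ₀² = 3164.0625 + 14·1749.7489 = 27660.5471.
Posterior precision = 1/σ₀² + n/σ² = 1/1749.7489 + 14/3164.0625 = (σ² + n·σ₀²)/(σ₀²σ²) = 27660.5471/(1749.7489·3164.0625); posterior variance σₙ² = σ₀²σ²/(σ² + n·σ₀²) = 1749.7489·3164.0625/27660.5471 = 200.152038.
Posterior SD = √σₙ² = √(1749.7489·3164.0625/27660.5471) = 14.1475.

14.1475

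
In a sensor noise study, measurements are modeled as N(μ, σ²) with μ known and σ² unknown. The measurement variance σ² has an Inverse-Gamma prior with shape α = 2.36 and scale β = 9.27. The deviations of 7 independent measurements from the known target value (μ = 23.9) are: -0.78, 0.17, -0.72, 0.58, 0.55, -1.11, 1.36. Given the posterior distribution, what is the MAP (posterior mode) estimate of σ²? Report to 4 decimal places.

1.7067

With known mean μ and an Inverse-Gamma(α, β) prior on σ², the Normal likelihood is conjugate: posterior is Inv-Gamma(α + n/2, β + Σ(xᵢ−μ)²/2).
Σ(xᵢ−μ)² = (-0.78)² + (0.17)² + (-0.72)² + (0.58)² + (0.55)² + (-1.11)² + (1.36)² = 4.8763.
Posterior: Inv-Gamma(2.36 + 7/2, 9.27 + 4.8763/2) = Inv-Gamma(5.86, 11.70815).
Mode = β/(α+1) = 11.70815/6.86 = 1.7067.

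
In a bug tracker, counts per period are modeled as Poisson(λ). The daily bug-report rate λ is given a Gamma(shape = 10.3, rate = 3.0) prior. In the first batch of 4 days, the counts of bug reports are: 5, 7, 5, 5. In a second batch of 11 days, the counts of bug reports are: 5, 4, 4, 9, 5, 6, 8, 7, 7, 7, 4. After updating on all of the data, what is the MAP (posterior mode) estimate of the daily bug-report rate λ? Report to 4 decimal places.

With a Gamma(shape α, rate β) prior, the Poisson likelihood is conjugate: the posterior is Gamma(α + ΣXᵢ, β + n).
Batch 1: sum of counts S = 22 over n = 4 days.
After batch 1: Gamma(α+S, β+n) = Gamma(10.3+22, 3.0+4) = Gamma(32.3, 7.0).
Batch 2: sum of counts S = 66 over n = 11 days.
After batch 2: Gamma(α+S, β+n) = Gamma(32.3+66, 7.0+11) = Gamma(98.3, 18.0).
Mode of Gamma(α,β) for α≥1 is (α−1)/β = 97.3/18.0 = 5.4056.

5.4056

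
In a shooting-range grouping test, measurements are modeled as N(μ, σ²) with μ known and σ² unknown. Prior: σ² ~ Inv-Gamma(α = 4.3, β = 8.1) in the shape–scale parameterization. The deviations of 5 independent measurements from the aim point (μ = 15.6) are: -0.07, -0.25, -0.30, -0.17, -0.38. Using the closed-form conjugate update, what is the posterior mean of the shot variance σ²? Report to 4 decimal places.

With known mean μ and an Inverse-Gamma(α, β) prior on σ², the Normal likelihood is conjugate: posterior is Inv-Gamma(α + n/2, β + Σ(xᵢ−μ)²/2).
Σ(xᵢ−μ)² = (-0.07)² + (-0.25)² + (-0.30)² + (-0.17)² + (-0.38)² = 0.3307.
Posterior: Inv-Gamma(4.3 + 5/2, 8.1 + 0.3307/2) = Inv-Gamma(6.80, 8.26535).
E[σ²|data] = β/(α−1) = 8.26535/5.80 = 1.4251.

1.4251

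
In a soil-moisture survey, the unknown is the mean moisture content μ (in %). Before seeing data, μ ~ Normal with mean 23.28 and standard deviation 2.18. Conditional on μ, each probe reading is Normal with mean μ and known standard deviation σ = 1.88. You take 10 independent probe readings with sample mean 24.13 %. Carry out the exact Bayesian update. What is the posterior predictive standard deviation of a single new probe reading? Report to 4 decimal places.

For Normal data with known variance σ², a Normal(μ₀, σ₀²) prior on μ is conjugate. Posterior precision = 1/σ₀² + n/σ²; posterior mean is the precision-weighted average of μ₀ and x̄.
σ₀² = 2.18² = 4.7524, σ² = 1.88² = 3.5344; σ² + n·σ₀² = 3.5344 + 10·4.7524 = 51.0584.
Posterior precision = 1/σ₀² + n/σ² = 1/4.7524 + 10/3.5344 = (σ² + n·σ₀²)/(σ₀²σ²) = 51.0584/(4.7524·3.5344); posterior variance σₙ² = σ₀²σ²/(σ² + n·σ₀²) = 4.7524·3.5344/51.0584 = 0.328974.
Predictive variance for one new observation = σₙ² + σ² = 4.7524·3.5344/51.0584 + 3.5344 = σ²·(σ₀² + 51.0584)/51.0584 = 3.5344·55.8108/51.0584 = 3.863374; SD = √(3.5344·55.8108/51.0584) = 1.9655.

1.9655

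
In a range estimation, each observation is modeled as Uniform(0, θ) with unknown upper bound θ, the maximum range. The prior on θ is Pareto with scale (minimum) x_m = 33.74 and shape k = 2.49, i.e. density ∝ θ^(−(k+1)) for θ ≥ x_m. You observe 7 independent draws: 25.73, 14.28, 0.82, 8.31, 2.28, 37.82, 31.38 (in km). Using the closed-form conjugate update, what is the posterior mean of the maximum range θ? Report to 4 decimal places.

42.2747

A Pareto(scale x_m, shape k) prior on the upper bound θ of Uniform(0, θ) is conjugate: posterior is Pareto(max(x_m, max xᵢ), k + n).
Sample maximum = 37.82; prior scale x_m = 33.74 → posterior scale = max = 37.82.
Posterior shape = 2.49 + 7 = 9.49.
E[θ|data] = k·x_m/(k−1) = 9.49·37.82/8.49 = 42.2747.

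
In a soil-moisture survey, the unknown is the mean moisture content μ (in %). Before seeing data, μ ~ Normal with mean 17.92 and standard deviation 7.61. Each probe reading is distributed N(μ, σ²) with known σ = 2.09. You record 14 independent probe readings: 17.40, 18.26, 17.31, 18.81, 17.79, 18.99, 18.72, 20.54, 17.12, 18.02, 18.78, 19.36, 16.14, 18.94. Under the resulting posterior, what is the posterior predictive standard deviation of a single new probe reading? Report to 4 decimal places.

2.1630

For Normal data with known variance σ², a Normal(μ₀, σ₀²) prior on μ is conjugate. Posterior precision = 1/σ₀² + n/σ²; posterior mean is the precision-weighted average of μ₀ and x̄.
σ₀² = 7.61² = 57.9121, σ² = 2.09² = 4.3681; σ² + n·σ₀² = 4.3681 + 14·57.9121 = 815.1375.
Posterior precision = 1/σ₀² + n/σ² = 1/57.9121 + 14/4.3681 = (σ² + n·σ₀²)/(σ₀²σ²) = 815.1375/(57.9121·4.3681); posterior variance σₙ² = σ₀²σ²/(σ² + n·σ₀²) = 57.9121·4.3681/815.1375 = 0.310335.
Predictive variance for one new observation = σₙ² + σ² = 57.9121·4.3681/815.1375 + 4.3681 = σ²·(σ₀² + 815.1375)/815.1375 = 4.3681·873.0496/815.1375 = 4.678435; SD = √(4.3681·873.0496/815.1375) = 2.1630.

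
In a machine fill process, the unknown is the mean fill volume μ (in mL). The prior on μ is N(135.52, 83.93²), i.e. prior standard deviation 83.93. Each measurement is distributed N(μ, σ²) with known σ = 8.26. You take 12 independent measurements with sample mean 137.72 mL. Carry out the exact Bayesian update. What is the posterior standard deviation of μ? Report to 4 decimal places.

For Normal data with known variance σ², a Normal(μ₀, σ₀²) prior on μ is conjugate. Posterior precision = 1/σ₀² + n/σ²; posterior mean is the precision-weighted average of μ₀ and x̄.
σ₀² = 83.93² = 7044.2449, σ² = 8.26² = 68.2276; σ² + n·σ₀² = 68.2276 + 12·7044.2449 = 84599.1664.
Posterior precision = 1/σ₀² + n/σ² = 1/7044.2449 + 12/68.2276 = (σ² + n·σ₀²)/(σ₀²σ²) = 84599.1664/(7044.2449·68.2276); posterior variance σₙ² = σ₀²σ²/(σ² + n·σ₀²) = 7044.2449·68.2276/84599.1664 = 5.681048.
Posterior SD = √σₙ² = √(7044.2449·68.2276/84599.1664) = 2.3835.

2.3835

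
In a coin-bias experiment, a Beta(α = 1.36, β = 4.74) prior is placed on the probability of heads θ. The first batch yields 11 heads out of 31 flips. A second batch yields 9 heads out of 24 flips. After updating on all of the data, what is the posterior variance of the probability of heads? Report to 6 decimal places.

0.003661

The Beta prior is conjugate to a Binomial/Bernoulli likelihood; the update adds successes to α and failures to β.
After batch 1: Beta(1.36+11, 4.74+20) = Beta(12.36, 24.74).
After batch 2: Beta(12.36+9, 24.74+15) = Beta(21.36, 39.74).
Var = αβ/((α+β)²(α+β+1)) = 21.36·39.74/(61.10²·62.10) = 0.003661.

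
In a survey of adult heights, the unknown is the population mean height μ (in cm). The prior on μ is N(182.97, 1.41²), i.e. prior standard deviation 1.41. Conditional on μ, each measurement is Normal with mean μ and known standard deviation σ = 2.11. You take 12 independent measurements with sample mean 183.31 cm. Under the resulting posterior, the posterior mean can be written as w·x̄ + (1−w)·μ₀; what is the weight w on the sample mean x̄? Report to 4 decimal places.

For Normal data with known variance σ², a Normal(μ₀, σ₀²) prior on μ is conjugate. Posterior precision = 1/σ₀² + n/σ²; posterior mean is the precision-weighted average of μ₀ and x̄.
σ₀² = 1.41² = 1.9881, σ² = 2.11² = 4.4521. Prior precision 1/σ₀² = 1/1.9881; data precision n/σ² = 12/4.4521.
w = (n/σ²)/(1/σ₀² + n/σ²) = n·σ₀²/(σ² + n·σ₀²) = 12·1.9881/(4.4521 + 12·1.9881) = 23.8572/28.3093 = 0.8427.

0.8427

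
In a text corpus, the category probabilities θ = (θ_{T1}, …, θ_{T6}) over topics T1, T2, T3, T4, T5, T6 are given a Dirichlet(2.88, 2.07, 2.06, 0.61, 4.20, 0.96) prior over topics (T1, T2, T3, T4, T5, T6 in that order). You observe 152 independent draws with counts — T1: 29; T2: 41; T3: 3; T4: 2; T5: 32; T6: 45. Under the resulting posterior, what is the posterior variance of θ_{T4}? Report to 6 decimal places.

The Dirichlet prior is conjugate to the Multinomial likelihood: each posterior αⱼ = prior αⱼ + observed count nⱼ.
Posterior concentration: (31.88, 43.07, 5.06, 2.61, 36.20, 45.96), total = 164.78.
Var[θ_j] = α_j(Σα−α_j)/((Σα)²(Σα+1)) = 2.61·162.17/(164.78²·165.78) = 0.000094.

0.000094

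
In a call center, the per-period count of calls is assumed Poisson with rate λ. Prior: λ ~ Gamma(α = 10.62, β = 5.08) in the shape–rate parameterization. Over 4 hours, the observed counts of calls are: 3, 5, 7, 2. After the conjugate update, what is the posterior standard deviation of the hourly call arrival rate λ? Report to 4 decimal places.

0.5788

With a Gamma(shape α, rate β) prior, the Poisson likelihood is conjugate: the posterior is Gamma(α + ΣXᵢ, β + n).
Sum of counts S = 17 over n = 4 hours.
Posterior: Gamma(α+S, β+n) = Gamma(10.62+17, 5.08+4) = Gamma(27.62, 9.08).
SD = √α/β = √27.62/9.08 = 0.5788.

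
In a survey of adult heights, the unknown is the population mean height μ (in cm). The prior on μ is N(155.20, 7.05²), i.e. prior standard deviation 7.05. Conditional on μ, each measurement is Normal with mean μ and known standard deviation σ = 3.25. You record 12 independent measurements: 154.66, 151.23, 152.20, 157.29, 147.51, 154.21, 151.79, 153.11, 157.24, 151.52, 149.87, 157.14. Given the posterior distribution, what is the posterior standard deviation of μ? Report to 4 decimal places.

For Normal data with known variance σ², a Normal(μ₀, σ₀²) prior on μ is conjugate. Posterior precision = 1/σ₀² + n/σ²; posterior mean is the precision-weighted average of μ₀ and x̄.
σ₀² = 7.05² = 49.7025, σ² = 3.25² = 10.5625; σ² + n·σ₀² = 10.5625 + 12·49.7025 = 606.9925.
Posterior precision = 1/σ₀² + n/σ² = 1/49.7025 + 12/10.5625 = (σ² + n·σ₀²)/(σ₀²σ²) = 606.9925/(49.7025·10.5625); posterior variance σₙ² = σ₀²σ²/(σ² + n·σ₀²) = 49.7025·10.5625/606.9925 = 0.864892.
Posterior SD = √σₙ² = √(49.7025·10.5625/606.9925) = 0.9300.

0.9300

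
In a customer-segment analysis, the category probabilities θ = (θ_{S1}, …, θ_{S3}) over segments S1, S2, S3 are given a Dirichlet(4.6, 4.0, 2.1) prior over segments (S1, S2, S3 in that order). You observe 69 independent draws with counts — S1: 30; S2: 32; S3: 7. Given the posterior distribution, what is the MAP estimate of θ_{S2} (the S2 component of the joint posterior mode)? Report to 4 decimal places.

0.4563

The Dirichlet prior is conjugate to the Multinomial likelihood: each posterior αⱼ = prior αⱼ + observed count nⱼ.
Posterior concentration: (34.6, 36.0, 9.1), total = 79.7.
Joint mode component: (α_{S2}−1)/(Σα−K) = 35.0/76.7 = 0.4563.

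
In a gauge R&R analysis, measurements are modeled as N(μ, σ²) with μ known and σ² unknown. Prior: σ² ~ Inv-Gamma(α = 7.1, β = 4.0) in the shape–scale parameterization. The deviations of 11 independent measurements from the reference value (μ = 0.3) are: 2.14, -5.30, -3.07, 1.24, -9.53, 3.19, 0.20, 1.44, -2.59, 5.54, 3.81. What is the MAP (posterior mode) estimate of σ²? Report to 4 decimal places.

With known mean μ and an Inverse-Gamma(α, β) prior on σ², the Normal likelihood is conjugate: posterior is Inv-Gamma(α + n/2, β + Σ(xᵢ−μ)²/2).
Σ(xᵢ−μ)² = (2.14)² + (-5.30)² + (-3.07)² + (1.24)² + (-9.53)² + (3.19)² + (0.20)² + (1.44)² + (-2.59)² + (5.54)² + (3.81)² = 198.6585.
Posterior: Inv-Gamma(7.1 + 11/2, 4.0 + 198.6585/2) = Inv-Gamma(12.60, 103.32925).
Mode = β/(α+1) = 103.32925/13.60 = 7.5977.

7.5977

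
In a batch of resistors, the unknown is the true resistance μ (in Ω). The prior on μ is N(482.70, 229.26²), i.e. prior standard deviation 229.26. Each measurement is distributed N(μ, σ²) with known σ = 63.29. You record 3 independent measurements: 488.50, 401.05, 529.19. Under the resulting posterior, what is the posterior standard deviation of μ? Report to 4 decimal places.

For Normal data with known variance σ², a Normal(μ₀, σ₀²) prior on μ is conjugate. Posterior precision = 1/σ₀² + n/σ²; posterior mean is the precision-weighted average of μ₀ and x̄.
σ₀² = 229.26² = 52560.1476, σ² = 63.29² = 4005.6241; σ² + n·σ₀² = 4005.6241 + 3·52560.1476 = 161686.0669.
Posterior precision = 1/σ₀² + n/σ² = 1/52560.1476 + 3/4005.6241 = (σ² + n·σ₀²)/(σ₀²σ²) = 161686.0669/(52560.1476·4005.6241); posterior variance σₙ² = σ₀²σ²/(σ² + n·σ₀²) = 52560.1476·4005.6241/161686.0669 = 1302.129478.
Posterior SD = √σₙ² = √(52560.1476·4005.6241/161686.0669) = 36.0850.

36.0850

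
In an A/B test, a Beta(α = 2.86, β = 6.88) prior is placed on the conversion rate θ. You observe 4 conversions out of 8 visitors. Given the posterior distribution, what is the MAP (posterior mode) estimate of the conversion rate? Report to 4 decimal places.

0.3723

The Beta prior is conjugate to a Binomial/Bernoulli likelihood; the update adds successes to α and failures to β.
Posterior: Beta(α+k, β+n−k) = Beta(2.86+4, 6.88+4) = Beta(6.86, 10.88).
Mode of Beta(a,b) for a,b>1 is (a−1)/(a+b−2) = 5.86/15.74 = 0.3723.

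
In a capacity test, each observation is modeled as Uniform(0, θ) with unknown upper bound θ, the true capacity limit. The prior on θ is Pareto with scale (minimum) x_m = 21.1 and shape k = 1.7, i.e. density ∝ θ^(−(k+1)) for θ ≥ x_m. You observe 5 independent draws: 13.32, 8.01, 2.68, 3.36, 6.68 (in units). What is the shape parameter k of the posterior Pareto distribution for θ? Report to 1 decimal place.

6.7

A Pareto(scale x_m, shape k) prior on the upper bound θ of Uniform(0, θ) is conjugate: posterior is Pareto(max(x_m, max xᵢ), k + n).
Sample maximum = 13.32; prior scale x_m = 21.1 → posterior scale = max = 21.10.
Posterior shape = 1.7 + 5 = 6.7.
Posterior shape k = 6.7.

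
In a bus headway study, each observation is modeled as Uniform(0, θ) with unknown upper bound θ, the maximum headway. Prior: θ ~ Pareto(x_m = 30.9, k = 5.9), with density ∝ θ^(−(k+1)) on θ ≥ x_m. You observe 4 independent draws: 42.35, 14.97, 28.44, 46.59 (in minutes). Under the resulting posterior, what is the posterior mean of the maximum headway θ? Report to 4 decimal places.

A Pareto(scale x_m, shape k) prior on the upper bound θ of Uniform(0, θ) is conjugate: posterior is Pareto(max(x_m, max xᵢ), k + n).
Sample maximum = 46.59; prior scale x_m = 30.9 → posterior scale = max = 46.59.
Posterior shape = 5.9 + 4 = 9.9.
E[θ|data] = k·x_m/(k−1) = 9.9·46.59/8.9 = 51.8248.

51.8248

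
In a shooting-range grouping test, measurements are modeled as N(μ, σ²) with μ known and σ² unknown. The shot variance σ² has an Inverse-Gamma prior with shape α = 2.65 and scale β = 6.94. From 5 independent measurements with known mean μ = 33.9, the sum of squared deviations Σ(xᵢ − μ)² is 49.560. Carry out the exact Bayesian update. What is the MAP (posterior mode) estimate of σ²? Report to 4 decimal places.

With known mean μ and an Inverse-Gamma(α, β) prior on σ², the Normal likelihood is conjugate: posterior is Inv-Gamma(α + n/2, β + Σ(xᵢ−μ)²/2).
Posterior: Inv-Gamma(2.65 + 5/2, 6.94 + 49.560/2) = Inv-Gamma(5.15, 31.7200).
Mode = β/(α+1) = 31.7200/6.15 = 5.1577.

5.1577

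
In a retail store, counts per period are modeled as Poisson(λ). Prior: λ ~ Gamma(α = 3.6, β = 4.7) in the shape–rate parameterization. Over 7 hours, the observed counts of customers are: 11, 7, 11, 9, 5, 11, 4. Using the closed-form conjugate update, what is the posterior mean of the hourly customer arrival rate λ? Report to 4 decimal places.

With a Gamma(shape α, rate β) prior, the Poisson likelihood is conjugate: the posterior is Gamma(α + ΣXᵢ, β + n).
Sum of counts S = 58 over n = 7 hours.
Posterior: Gamma(α+S, β+n) = Gamma(3.6+58, 4.7+7) = Gamma(61.6, 11.7).
Posterior mean = α/β = 61.6/11.7 = 5.2650.

5.2650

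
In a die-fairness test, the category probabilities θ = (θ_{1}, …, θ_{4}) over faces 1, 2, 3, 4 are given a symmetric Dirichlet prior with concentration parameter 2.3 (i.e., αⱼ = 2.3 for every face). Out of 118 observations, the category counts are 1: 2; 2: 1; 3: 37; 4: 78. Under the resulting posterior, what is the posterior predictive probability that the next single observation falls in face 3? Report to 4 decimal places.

The Dirichlet prior is conjugate to the Multinomial likelihood: each posterior αⱼ = prior αⱼ + observed count nⱼ.
Posterior concentration: (4.3, 3.3, 39.3, 80.3), total = 127.2.
P(next = 3 | data) = α_{3}/Σα = 0.3090.

0.3090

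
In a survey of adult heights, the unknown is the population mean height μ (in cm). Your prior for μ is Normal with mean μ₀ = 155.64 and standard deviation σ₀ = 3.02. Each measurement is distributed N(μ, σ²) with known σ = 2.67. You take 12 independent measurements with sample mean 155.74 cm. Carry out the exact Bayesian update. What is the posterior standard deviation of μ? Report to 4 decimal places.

For Normal data with known variance σ², a Normal(μ₀, σ₀²) prior on μ is conjugate. Posterior precision = 1/σ₀² + n/σ²; posterior mean is the precision-weighted average of μ₀ and x̄.
σ₀² = 3.02² = 9.1204, σ² = 2.67² = 7.1289; σ² + n·σ₀² = 7.1289 + 12·9.1204 = 116.5737.
Posterior precision = 1/σ₀² + n/σ² = 1/9.1204 + 12/7.1289 = (σ² + n·σ₀²)/(σ₀²σ²) = 116.5737/(9.1204·7.1289); posterior variance σₙ² = σ₀²σ²/(σ² + n·σ₀²) = 9.1204·7.1289/116.5737 = 0.557745.
Posterior SD = √σₙ² = √(9.1204·7.1289/116.5737) = 0.7468.

0.7468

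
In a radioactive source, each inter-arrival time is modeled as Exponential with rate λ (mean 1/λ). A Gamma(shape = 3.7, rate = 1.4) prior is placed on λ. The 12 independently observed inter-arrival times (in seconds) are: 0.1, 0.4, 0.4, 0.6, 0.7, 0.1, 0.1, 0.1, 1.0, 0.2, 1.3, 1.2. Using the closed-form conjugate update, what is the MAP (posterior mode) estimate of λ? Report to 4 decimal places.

With a Gamma(shape α, rate β) prior on the exponential rate λ, the posterior after n observations with total T = Σxᵢ is Gamma(α+n, β+T).
Sum of observations T = 6.2 seconds; n = 12.
Posterior: Gamma(3.7+12, 1.4+6.2) = Gamma(15.7, 7.6).
Mode = (α−1)/β = 1.9342.

1.9342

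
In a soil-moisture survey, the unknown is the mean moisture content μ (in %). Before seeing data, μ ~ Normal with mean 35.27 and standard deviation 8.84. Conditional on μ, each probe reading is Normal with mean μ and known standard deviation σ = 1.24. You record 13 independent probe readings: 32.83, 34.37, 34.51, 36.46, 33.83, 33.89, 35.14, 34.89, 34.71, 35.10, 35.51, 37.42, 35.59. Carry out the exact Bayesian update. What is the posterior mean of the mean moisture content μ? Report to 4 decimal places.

For Normal data with known variance σ², a Normal(μ₀, σ₀²) prior on μ is conjugate. Posterior precision = 1/σ₀² + n/σ²; posterior mean is the precision-weighted average of μ₀ and x̄.
Σxᵢ = 32.83 + 34.37 + 34.51 + 36.46 + 33.83 + 33.89 + 35.14 + 34.89 + 34.71 + 35.10 + 35.51 + 37.42 + 35.59 = 454.25, so n·x̄ = 454.25.
σ₀² = 8.84² = 78.1456, σ² = 1.24² = 1.5376; σ² + n·σ₀² = 1.5376 + 13·78.1456 = 1017.4304.
Posterior mean = (μ₀/σ₀² + n·x̄/σ²)/(1/σ₀² + n/σ²) = (σ²·μ₀ + σ₀²·n·x̄)/(σ² + n·σ₀²) = (1.5376·35.27 + 78.1456·454.25)/1017.4304 = 35551.869952/1017.4304 = 34.9428.

34.9428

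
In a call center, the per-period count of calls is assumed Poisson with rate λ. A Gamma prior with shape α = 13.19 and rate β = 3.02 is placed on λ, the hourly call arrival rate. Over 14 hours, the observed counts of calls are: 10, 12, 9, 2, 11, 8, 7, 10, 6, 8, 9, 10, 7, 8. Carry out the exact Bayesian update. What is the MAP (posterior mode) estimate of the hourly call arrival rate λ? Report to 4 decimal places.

With a Gamma(shape α, rate β) prior, the Poisson likelihood is conjugate: the posterior is Gamma(α + ΣXᵢ, β + n).
Sum of counts S = 117 over n = 14 hours.
Posterior: Gamma(α+S, β+n) = Gamma(13.19+117, 3.02+14) = Gamma(130.19, 17.02).
Mode of Gamma(α,β) for α≥1 is (α−1)/β = 129.19/17.02 = 7.5905.

7.5905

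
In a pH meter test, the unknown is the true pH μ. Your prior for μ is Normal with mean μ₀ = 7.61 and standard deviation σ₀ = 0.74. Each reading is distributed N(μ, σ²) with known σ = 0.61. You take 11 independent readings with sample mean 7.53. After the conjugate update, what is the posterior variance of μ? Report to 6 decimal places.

For Normal data with known variance σ², a Normal(μ₀, σ₀²) prior on μ is conjugate. Posterior precision = 1/σ₀² + n/σ²; posterior mean is the precision-weighted average of μ₀ and x̄.
σ₀² = 0.74² = 0.5476, σ² = 0.61² = 0.3721; σ² + n·σ₀² = 0.3721 + 11·0.5476 = 6.3957.
Posterior precision = 1/σ₀² + n/σ² = 1/0.5476 + 11/0.3721 = (σ² + n·σ₀²)/(σ₀²σ²) = 6.3957/(0.5476·0.3721); posterior variance σₙ² = σ₀²σ²/(σ² + n·σ₀²) = 0.5476·0.3721/6.3957 = 0.031859.

0.031859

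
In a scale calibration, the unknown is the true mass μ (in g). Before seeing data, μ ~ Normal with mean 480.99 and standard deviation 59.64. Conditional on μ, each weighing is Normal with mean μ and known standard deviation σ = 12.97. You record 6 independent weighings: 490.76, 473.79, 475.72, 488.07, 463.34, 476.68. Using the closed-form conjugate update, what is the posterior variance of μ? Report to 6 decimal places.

27.817550

For Normal data with known variance σ², a Normal(μ₀, σ₀²) prior on μ is conjugate. Posterior precision = 1/σ₀² + n/σ²; posterior mean is the precision-weighted average of μ₀ and x̄.
σ₀² = 59.64² = 3556.9296, σ² = 12.97² = 168.2209; σ² + n·σ₀² = 168.2209 + 6·3556.9296 = 21509.7985.
Posterior precision = 1/σ₀² + n/σ² = 1/3556.9296 + 6/168.2209 = (σ² + n·σ₀²)/(σ₀²σ²) = 21509.7985/(3556.9296·168.2209); posterior variance σₙ² = σ₀²σ²/(σ² + n·σ₀²) = 3556.9296·168.2209/21509.7985 = 27.817550.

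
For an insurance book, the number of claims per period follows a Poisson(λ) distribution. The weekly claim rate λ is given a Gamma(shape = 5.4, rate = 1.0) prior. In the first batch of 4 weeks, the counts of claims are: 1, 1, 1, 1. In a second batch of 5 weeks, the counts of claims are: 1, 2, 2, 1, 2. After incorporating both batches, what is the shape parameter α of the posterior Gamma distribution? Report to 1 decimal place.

With a Gamma(shape α, rate β) prior, the Poisson likelihood is conjugate: the posterior is Gamma(α + ΣXᵢ, β + n).
Batch 1: sum of counts S = 4 over n = 4 weeks.
After batch 1: Gamma(α+S, β+n) = Gamma(5.4+4, 1.0+4) = Gamma(9.4, 5.0).
Batch 2: sum of counts S = 8 over n = 5 weeks.
After batch 2: Gamma(α+S, β+n) = Gamma(9.4+8, 5.0+5) = Gamma(17.4, 10.0).
Posterior α = 17.4.

17.4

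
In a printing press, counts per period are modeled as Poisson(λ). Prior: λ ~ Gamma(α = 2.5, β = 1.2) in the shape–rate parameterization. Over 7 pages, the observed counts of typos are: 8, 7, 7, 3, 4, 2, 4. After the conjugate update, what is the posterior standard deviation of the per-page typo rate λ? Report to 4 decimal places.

0.7468

With a Gamma(shape α, rate β) prior, the Poisson likelihood is conjugate: the posterior is Gamma(α + ΣXᵢ, β + n).
Sum of counts S = 35 over n = 7 pages.
Posterior: Gamma(α+S, β+n) = Gamma(2.5+35, 1.2+7) = Gamma(37.5, 8.2).
SD = √α/β = √37.5/8.2 = 0.7468.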